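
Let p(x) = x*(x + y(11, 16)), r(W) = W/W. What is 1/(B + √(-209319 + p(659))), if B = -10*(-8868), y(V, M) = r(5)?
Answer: 29560/2621305593 - √25069/2621305593 ≈ 1.1216e-5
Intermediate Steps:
r(W) = 1
y(V, M) = 1
p(x) = x*(1 + x) (p(x) = x*(x + 1) = x*(1 + x))
B = 88680
1/(B + √(-209319 + p(659))) = 1/(88680 + √(-209319 + 659*(1 + 659))) = 1/(88680 + √(-209319 + 659*660)) = 1/(88680 + √(-209319 + 434940)) = 1/(88680 + √225621) = 1/(88680 + 3*√25069)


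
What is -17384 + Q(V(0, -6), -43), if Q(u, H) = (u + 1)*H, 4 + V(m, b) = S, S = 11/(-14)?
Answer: -241097/14 ≈ -17221.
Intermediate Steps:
S = -11/14 (S = 11*(-1/14) = -11/14 ≈ -0.78571)
V(m, b) = -67/14 (V(m, b) = -4 - 11/14 = -67/14)
Q(u, H) = H*(1 + u) (Q(u, H) = (1 + u)*H = H*(1 + u))
-17384 + Q(V(0, -6), -43) = -17384 - 43*(1 - 67/14) = -17384 - 43*(-53/14) = -17384 + 2279/14 = -241097/14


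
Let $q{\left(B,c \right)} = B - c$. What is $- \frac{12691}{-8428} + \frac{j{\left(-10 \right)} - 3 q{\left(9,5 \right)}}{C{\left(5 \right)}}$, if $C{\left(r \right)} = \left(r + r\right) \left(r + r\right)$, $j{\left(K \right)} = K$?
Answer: $\frac{5529}{4300} \approx 1.2858$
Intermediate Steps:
$C{\left(r \right)} = 4 r^{2}$ ($C{\left(r \right)} = 2 r 2 r = 4 r^{2}$)
$- \frac{12691}{-8428} + \frac{j{\left(-10 \right)} - 3 q{\left(9,5 \right)}}{C{\left(5 \right)}} = - \frac{12691}{-8428} + \frac{-10 - 3 \left(9 - 5\right)}{4 \cdot 5^{2}} = \left(-12691\right) \left(- \frac{1}{8428}\right) + \frac{-10 - 3 \left(9 - 5\right)}{4 \cdot 25} = \frac{259}{172} + \frac{-10 - 12}{100} = \frac{259}{172} + \left(-10 - 12\right) \frac{1}{100} = \frac{259}{172} - \frac{11}{50} = \frac{5529}{4300}$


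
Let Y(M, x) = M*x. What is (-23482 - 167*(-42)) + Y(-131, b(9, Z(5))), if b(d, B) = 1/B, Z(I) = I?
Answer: -82471/5 ≈ -16494.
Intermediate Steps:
(-23482 - 167*(-42)) + Y(-131, b(9, Z(5))) = (-23482 - 167*(-42)) - 131/5 = (-23482 + 7014) - 131*⅕ = -16468 - 131/5 = -82471/5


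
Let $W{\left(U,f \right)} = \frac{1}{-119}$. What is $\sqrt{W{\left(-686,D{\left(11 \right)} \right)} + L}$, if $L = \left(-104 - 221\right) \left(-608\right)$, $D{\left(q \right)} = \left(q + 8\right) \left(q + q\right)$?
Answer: $\frac{3 \sqrt{310912609}}{119} \approx 444.52$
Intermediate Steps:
$D{\left(q \right)} = 2 q \left(8 + q\right)$ ($D{\left(q \right)} = \left(8 + q\right) 2 q = 2 q \left(8 + q\right)$)
$W{\left(U,f \right)} = - \frac{1}{119}$
$L = 197600$ ($L = \left(-325\right) \left(-608\right) = 197600$)
$\sqrt{W{\left(-686,D{\left(11 \right)} \right)} + L} = \sqrt{- \frac{1}{119} + 197600} = \sqrt{\frac{23514399}{119}} = \frac{3 \sqrt{310912609}}{119}$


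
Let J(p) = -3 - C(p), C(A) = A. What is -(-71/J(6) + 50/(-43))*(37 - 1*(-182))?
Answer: -190019/129 ≈ -1473.0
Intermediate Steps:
J(p) = -3 - p
-(-71/J(6) + 50/(-43))*(37 - 1*(-182)) = -(-71/(-3 - 1*6) + 50/(-43))*(37 - 1*(-182)) = -(-71/(-3 - 6) + 50*(-1/43))*(37 + 182) = -(-71/(-9) - 50/43)*219 = -(-71*(-⅑) - 50/43)*219 = -(71/9 - 50/43)*219 = -2603*219/387 = -1*190019/129 = -190019/129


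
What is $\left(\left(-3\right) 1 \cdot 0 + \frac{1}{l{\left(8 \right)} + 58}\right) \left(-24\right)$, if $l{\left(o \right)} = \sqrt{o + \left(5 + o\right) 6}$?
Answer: $- \frac{696}{1639} + \frac{12 \sqrt{86}}{1639} \approx -0.35675$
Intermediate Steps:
$l{\left(o \right)} = \sqrt{30 + 7 o}$ ($l{\left(o \right)} = \sqrt{o + \left(30 + 6 o\right)} = \sqrt{30 + 7 o}$)
$\left(\left(-3\right) 1 \cdot 0 + \frac{1}{l{\left(8 \right)} + 58}\right) \left(-24\right) = \left(\left(-3\right) 1 \cdot 0 + \frac{1}{\sqrt{30 + 7 \cdot 8} + 58}\right) \left(-24\right) = \left(\left(-3\right) 0 + \frac{1}{\sqrt{30 + 56} + 58}\right) \left(-24\right) = \left(0 + \frac{1}{\sqrt{86} + 58}\right) \left(-24\right) = \left(0 + \frac{1}{58 + \sqrt{86}}\right) \left(-24\right) = \frac{1}{58 + \sqrt{86}} \left(-24\right) = - \frac{24}{58 + \sqrt{86}}$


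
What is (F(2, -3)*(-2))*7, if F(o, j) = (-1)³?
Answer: 14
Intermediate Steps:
F(o, j) = -1
(F(2, -3)*(-2))*7 = -1*(-2)*7 = 2*7 = 14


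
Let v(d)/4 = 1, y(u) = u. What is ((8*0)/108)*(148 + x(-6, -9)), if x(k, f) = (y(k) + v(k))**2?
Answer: 0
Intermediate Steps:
v(d) = 4 (v(d) = 4*1 = 4)
x(k, f) = (4 + k)**2 (x(k, f) = (k + 4)**2 = (4 + k)**2)
((8*0)/108)*(148 + x(-6, -9)) = ((8*0)/108)*(148 + (4 - 6)**2) = (0*(1/108))*(148 + (-2)**2) = 0*(148 + 4) = 0*152 = 0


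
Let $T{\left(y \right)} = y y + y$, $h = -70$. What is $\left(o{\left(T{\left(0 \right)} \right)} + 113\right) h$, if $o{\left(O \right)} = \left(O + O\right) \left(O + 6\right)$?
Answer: $-7910$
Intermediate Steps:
$T{\left(y \right)} = y + y^{2}$ ($T{\left(y \right)} = y^{2} + y = y + y^{2}$)
$o{\left(O \right)} = 2 O \left(6 + O\right)$
$\left(o{\left(T{\left(0 \right)} \right)} + 113\right) h = \left(2 \cdot 0 \left(1 + 0\right) \left(6 + 0 \left(1 + 0\right)\right) + 113\right) \left(-70\right) = \left(2 \cdot 0 \cdot 1 \left(6 + 0 \cdot 1\right) + 113\right) \left(-70\right) = \left(2 \cdot 0 \left(6 + 0\right) + 113\right) \left(-70\right) = \left(2 \cdot 0 \cdot 6 + 113\right) \left(-70\right) = \left(0 + 113\right) \left(-70\right) = 113 \left(-70\right) = -7910$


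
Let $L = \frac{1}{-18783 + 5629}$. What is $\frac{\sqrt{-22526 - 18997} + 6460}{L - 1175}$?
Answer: $- \frac{84974840}{15455951} - \frac{13154 i \sqrt{41523}}{15455951} \approx -5.4979 - 0.17342 i$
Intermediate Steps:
$L = - \frac{1}{13154}$ ($L = \frac{1}{-13154} = - \frac{1}{13154} \approx -7.6022 \cdot 10^{-5}$)
$\frac{\sqrt{-22526 - 18997} + 6460}{L - 1175} = \frac{\sqrt{-22526 - 18997} + 6460}{- \frac{1}{13154} - 1175} = \frac{\sqrt{-41523} + 6460}{- \frac{15455951}{13154}} = \left(i \sqrt{41523} + 6460\right) \left(- \frac{13154}{15455951}\right) = \left(6460 + i \sqrt{41523}\right) \left(- \frac{13154}{15455951}\right) = - \frac{84974840}{15455951} - \frac{13154 i \sqrt{41523}}{15455951}$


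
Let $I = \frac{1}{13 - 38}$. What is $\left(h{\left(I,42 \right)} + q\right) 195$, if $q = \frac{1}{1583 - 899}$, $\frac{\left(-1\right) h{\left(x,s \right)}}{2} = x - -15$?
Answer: $- \frac{6650891}{1140} \approx -5834.1$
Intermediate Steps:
$I = - \frac{1}{25}$ ($I = \frac{1}{-25} = - \frac{1}{25} \approx -0.04$)
$h{\left(x,s \right)} = -30 - 2 x$ ($h{\left(x,s \right)} = - 2 \left(x - -15\right) = - 2 \left(x + 15\right) = - 2 \left(15 + x\right) = -30 - 2 x$)
$q = \frac{1}{684} \approx 0.001462$
$\left(h{\left(I,42 \right)} + q\right) 195 = \left(\left(-30 - - \frac{2}{25}\right) + \frac{1}{684}\right) 195 = \left(\left(-30 + \frac{2}{25}\right) + \frac{1}{684}\right) 195 = \left(- \frac{748}{25} + \frac{1}{684}\right) 195 = \left(- \frac{511607}{17100}\right) 195 = - \frac{6650891}{1140}$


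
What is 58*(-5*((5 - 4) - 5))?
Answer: 1160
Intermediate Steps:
58*(-5*((5 - 4) - 5)) = 58*(-5*(1 - 5)) = 58*(-5*(-4)) = 58*20 = 1160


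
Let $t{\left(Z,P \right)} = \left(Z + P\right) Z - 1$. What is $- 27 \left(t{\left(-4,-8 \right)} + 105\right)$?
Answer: $-4104$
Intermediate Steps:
$t{\left(Z,P \right)} = -1 + Z \left(P + Z\right)$ ($t{\left(Z,P \right)} = \left(P + Z\right) Z - 1 = Z \left(P + Z\right) - 1 = -1 + Z \left(P + Z\right)$)
$- 27 \left(t{\left(-4,-8 \right)} + 105\right) = - 27 \left(\left(-1 + \left(-4\right)^{2} - -32\right) + 105\right) = - 27 \left(\left(-1 + 16 + 32\right) + 105\right) = - 27 \left(47 + 105\right) = \left(-27\right) 152 = -4104$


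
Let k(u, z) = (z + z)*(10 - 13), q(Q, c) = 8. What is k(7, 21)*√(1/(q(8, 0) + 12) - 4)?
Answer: -63*I*√395/5 ≈ -250.42*I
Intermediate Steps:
k(u, z) = -6*z (k(u, z) = (2*z)*(-3) = -6*z)
k(7, 21)*√(1/(q(8, 0) + 12) - 4) = (-6*21)*√(1/(8 + 12) - 4) = -126*√(1/20 - 4) = -63*I*√395/5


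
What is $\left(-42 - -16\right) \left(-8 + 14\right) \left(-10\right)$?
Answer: $1560$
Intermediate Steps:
$\left(-42 - -16\right) \left(-8 + 14\right) \left(-10\right) = \left(-42 + 16\right) 6 \left(-10\right) = \left(-26\right) \left(-60\right) = 1560$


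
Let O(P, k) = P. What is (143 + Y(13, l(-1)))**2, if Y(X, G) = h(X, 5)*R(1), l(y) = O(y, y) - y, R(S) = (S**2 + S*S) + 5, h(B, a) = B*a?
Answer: 357604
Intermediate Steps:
R(S) = 5 + 2*S**2 (R(S) = (S**2 + S**2) + 5 = 2*S**2 + 5 = 5 + 2*S**2)
l(y) = 0 (l(y) = y - y = 0)
Y(X, G) = 35*X (Y(X, G) = (X*5)*(5 + 2*1**2) = (5*X)*(5 + 2*1) = (5*X)*(5 + 2) = (5*X)*7 = 35*X)
(143 + Y(13, l(-1)))**2 = (143 + 35*13)**2 = (143 + 455)**2 = 598**2 = 357604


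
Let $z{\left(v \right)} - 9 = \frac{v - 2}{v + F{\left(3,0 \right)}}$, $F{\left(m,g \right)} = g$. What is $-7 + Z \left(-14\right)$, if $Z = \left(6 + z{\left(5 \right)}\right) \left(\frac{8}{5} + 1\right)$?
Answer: $- \frac{14371}{25} \approx -574.84$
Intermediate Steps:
$z{\left(v \right)} = 9 + \frac{-2 + v}{v}$ ($z{\left(v \right)} = 9 + \frac{v - 2}{v + 0} = 9 + \frac{-2 + v}{v}$)
$Z = \frac{1014}{25}$ ($Z = \left(6 + \left(10 - \frac{2}{5}\right)\right) \left(\frac{8}{5} + 1\right) = \left(6 + \frac{48}{5}\right) \frac{13}{5} = \frac{78}{5} \cdot \frac{13}{5} = \frac{1014}{25} \approx 40.56$)
$-7 + Z \left(-14\right) = -7 + \frac{1014}{25} \left(-14\right) = -7 - \frac{14196}{25} = - \frac{14371}{25}$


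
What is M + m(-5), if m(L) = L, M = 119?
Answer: 114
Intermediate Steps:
M + m(-5) = 119 - 5 = 114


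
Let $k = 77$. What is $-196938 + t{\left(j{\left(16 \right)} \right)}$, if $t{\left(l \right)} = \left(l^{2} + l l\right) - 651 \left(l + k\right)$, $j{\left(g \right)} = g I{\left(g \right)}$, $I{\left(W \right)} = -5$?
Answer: $-182185$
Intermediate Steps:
$j{\left(g \right)} = - 5 g$ ($j{\left(g \right)} = g \left(-5\right) = - 5 g$)
$t{\left(l \right)} = -50127 - 651 l + 2 l^{2}$ ($t{\left(l \right)} = \left(l^{2} + l l\right) - 651 \left(l + 77\right) = \left(l^{2} + l^{2}\right) - 651 \left(77 + l\right) = 2 l^{2} - \left(50127 + 651 l\right) = -50127 - 651 l + 2 l^{2}$)
$-196938 + t{\left(j{\left(16 \right)} \right)} = -196938 - \left(50127 - 12800 + 651 \left(-5\right) 16\right) = -196938 - \left(-1953 - 12800\right) = -196938 + \left(-50127 + 52080 + 2 \cdot 6400\right) = -196938 + \left(-50127 + 52080 + 12800\right) = -196938 + 14753 = -182185$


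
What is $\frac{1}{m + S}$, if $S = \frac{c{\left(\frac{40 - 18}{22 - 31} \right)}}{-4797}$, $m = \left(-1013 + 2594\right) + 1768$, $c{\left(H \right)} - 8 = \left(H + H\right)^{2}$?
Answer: $\frac{388557}{1301274809} \approx 0.0002986$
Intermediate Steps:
$c{\left(H \right)} = 8 + 4 H^{2}$ ($c{\left(H \right)} = 8 + \left(H + H\right)^{2} = 8 + \left(2 H\right)^{2} = 8 + 4 H^{2}$)
$m = 3349$ ($m = 1581 + 1768 = 3349$)
$S = - \frac{2584}{388557}$ ($S = \frac{8 + 4 \left(\frac{40 - 18}{22 - 31}\right)^{2}}{-4797} = \left(8 + 4 \left(\frac{22}{-9}\right)^{2}\right) \left(- \frac{1}{4797}\right) = \left(8 + 4 \left(22 \left(- \frac{1}{9}\right)\right)^{2}\right) \left(- \frac{1}{4797}\right) = \left(8 + 4 \left(- \frac{22}{9}\right)^{2}\right) \left(- \frac{1}{4797}\right) = \left(8 + 4 \cdot \frac{484}{81}\right) \left(- \frac{1}{4797}\right) = \left(8 + \frac{1936}{81}\right) \left(- \frac{1}{4797}\right) = \frac{2584}{81} \left(- \frac{1}{4797}\right) = - \frac{2584}{388557} \approx -0.0066502$)
$\frac{1}{m + S} = \frac{1}{3349 - \frac{2584}{388557}} = \frac{1}{\frac{1301274809}{388557}} = \frac{388557}{1301274809}$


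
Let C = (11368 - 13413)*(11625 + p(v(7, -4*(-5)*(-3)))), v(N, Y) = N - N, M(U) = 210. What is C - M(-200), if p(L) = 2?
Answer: -23777425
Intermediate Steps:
v(N, Y) = 0
C = -23777215 (C = (11368 - 13413)*(11625 + 2) = -2045*11627 = -23777215)
C - M(-200) = -23777215 - 1*210 = -23777215 - 210 = -23777425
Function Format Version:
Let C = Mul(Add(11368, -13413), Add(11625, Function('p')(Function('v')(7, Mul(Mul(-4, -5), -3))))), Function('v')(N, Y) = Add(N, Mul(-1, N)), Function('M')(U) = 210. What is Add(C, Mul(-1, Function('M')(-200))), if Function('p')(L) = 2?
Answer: -23777425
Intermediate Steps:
Function('v')(N, Y) = 0
C = -23777215 (C = Mul(Add(11368, -13413), Add(11625, 2)) = Mul(-2045, 11627) = -23777215)
Add(C, Mul(-1, Function('M')(-200))) = Add(-23777215, Mul(-1, 210)) = Add(-23777215, -210) = -23777425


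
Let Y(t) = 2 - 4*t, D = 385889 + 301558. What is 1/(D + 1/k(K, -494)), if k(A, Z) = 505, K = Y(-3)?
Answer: 505/347160736 ≈ 1.4547e-6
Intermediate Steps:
D = 687447
K = 14 (K = 2 - 4*(-3) = 2 + 12 = 14)
1/(D + 1/k(K, -494)) = 1/(687447 + 1/505) = 1/(347160736/505) = 505/347160736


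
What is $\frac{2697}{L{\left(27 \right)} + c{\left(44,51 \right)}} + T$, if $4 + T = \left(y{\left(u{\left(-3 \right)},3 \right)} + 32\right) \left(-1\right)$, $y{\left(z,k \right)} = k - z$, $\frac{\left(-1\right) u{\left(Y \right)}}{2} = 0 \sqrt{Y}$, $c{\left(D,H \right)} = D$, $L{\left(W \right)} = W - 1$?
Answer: $- \frac{33}{70} \approx -0.47143$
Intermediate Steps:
$L{\left(W \right)} = -1 + W$
$u{\left(Y \right)} = 0$ ($u{\left(Y \right)} = - 2 \cdot 0 \sqrt{Y} = \left(-2\right) 0 = 0$)
$T = -39$ ($T = -4 + \left(\left(3 - 0\right) + 32\right) \left(-1\right) = -4 + \left(\left(3 + 0\right) + 32\right) \left(-1\right) = -4 + \left(3 + 32\right) \left(-1\right) = -4 + 35 \left(-1\right) = -4 - 35 = -39$)
$\frac{2697}{L{\left(27 \right)} + c{\left(44,51 \right)}} + T = \frac{2697}{\left(-1 + 27\right) + 44} - 39 = \frac{2697}{26 + 44} - 39 = \frac{2697}{70} - 39 = - \frac{33}{70}$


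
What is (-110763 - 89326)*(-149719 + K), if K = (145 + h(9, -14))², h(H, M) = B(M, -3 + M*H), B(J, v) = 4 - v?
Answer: 14493446715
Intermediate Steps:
h(H, M) = 7 - H*M (h(H, M) = 4 - (-3 + M*H) = 4 - (-3 + H*M) = 4 + (3 - H*M) = 7 - H*M)
K = 77284 (K = (145 + (7 - 1*9*(-14)))² = (145 + (7 + 126))² = (145 + 133)² = 278² = 77284)
(-110763 - 89326)*(-149719 + K) = (-110763 - 89326)*(-149719 + 77284) = -200089*(-72435) = 14493446715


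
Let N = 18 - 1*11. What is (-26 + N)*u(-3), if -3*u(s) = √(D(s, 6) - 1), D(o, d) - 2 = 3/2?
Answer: 19*√10/6 ≈ 10.014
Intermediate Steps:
D(o, d) = 7/2 (D(o, d) = 2 + 3/2 = 7/2)
u(s) = -√10/6 (u(s) = -√(7/2 - 1)/3 = -√10/6)
N = 7 (N = 18 - 11 = 7)
(-26 + N)*u(-3) = (-26 + 7)*(-√10/6) = -(-19)*√10/6 = 19*√10/6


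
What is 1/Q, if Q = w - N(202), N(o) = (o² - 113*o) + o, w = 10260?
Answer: -1/7920 ≈ -0.00012626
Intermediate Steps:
N(o) = o² - 112*o
Q = -7920 (Q = 10260 - 202*(-112 + 202) = 10260 - 202*90 = 10260 - 1*18180 = 10260 - 18180 = -7920)
1/Q = 1/(-7920) = -1/7920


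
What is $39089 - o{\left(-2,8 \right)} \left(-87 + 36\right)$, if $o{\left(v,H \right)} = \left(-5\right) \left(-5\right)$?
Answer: $40364$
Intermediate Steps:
$o{\left(v,H \right)} = 25$
$39089 - o{\left(-2,8 \right)} \left(-87 + 36\right) = 39089 - 25 \left(-87 + 36\right) = 39089 - 25 \left(-51\right) = 39089 - -1275 = 39089 + 1275 = 40364$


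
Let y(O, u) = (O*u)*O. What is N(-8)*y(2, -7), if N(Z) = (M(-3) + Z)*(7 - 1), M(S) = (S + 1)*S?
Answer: 336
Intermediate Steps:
y(O, u) = u*O²
M(S) = S*(1 + S) (M(S) = (1 + S)*S = S*(1 + S))
N(Z) = 36 + 6*Z (N(Z) = (-3*(1 - 3) + Z)*(7 - 1) = (-3*(-2) + Z)*6 = (6 + Z)*6 = 36 + 6*Z)
N(-8)*y(2, -7) = (36 + 6*(-8))*(-7*2²) = (36 - 48)*(-7*4) = -12*(-28) = 336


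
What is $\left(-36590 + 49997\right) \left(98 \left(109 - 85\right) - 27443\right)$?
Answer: $-336395037$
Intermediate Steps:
$\left(-36590 + 49997\right) \left(98 \left(109 - 85\right) - 27443\right) = 13407 \left(98 \cdot 24 - 27443\right) = 13407 \left(2352 - 27443\right) = 13407 \left(-25091\right) = -336395037$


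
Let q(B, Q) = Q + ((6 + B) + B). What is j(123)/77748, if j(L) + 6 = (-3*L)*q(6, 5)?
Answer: -149/1364 ≈ -0.10924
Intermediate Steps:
q(B, Q) = 6 + Q + 2*B (q(B, Q) = Q + (6 + 2*B) = 6 + Q + 2*B)
j(L) = -6 - 69*L (j(L) = -6 + (-3*L)*(6 + 5 + 2*6) = -6 + (-3*L)*(6 + 5 + 12) = -6 - 3*L*23 = -6 - 69*L)
j(123)/77748 = (-6 - 69*123)/77748 = (-6 - 8487)*(1/77748) = -8493*1/77748 = -149/1364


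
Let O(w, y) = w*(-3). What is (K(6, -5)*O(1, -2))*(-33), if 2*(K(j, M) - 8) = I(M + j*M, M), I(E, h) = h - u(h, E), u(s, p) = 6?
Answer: 495/2 ≈ 247.50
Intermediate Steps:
O(w, y) = -3*w
I(E, h) = -6 + h (I(E, h) = h - 1*6 = h - 6 = -6 + h)
K(j, M) = 5 + M/2 (K(j, M) = 8 + (-6 + M)/2 = 8 + (-3 + M/2) = 5 + M/2)
(K(6, -5)*O(1, -2))*(-33) = ((5 + (1/2)*(-5))*(-3*1))*(-33) = ((5 - 5/2)*(-3))*(-33) = ((5/2)*(-3))*(-33) = -15/2*(-33) = 495/2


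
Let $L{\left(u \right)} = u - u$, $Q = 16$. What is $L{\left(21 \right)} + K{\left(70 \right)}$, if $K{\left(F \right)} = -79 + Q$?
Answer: $-63$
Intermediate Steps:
$K{\left(F \right)} = -63$ ($K{\left(F \right)} = -79 + 16 = -63$)
$L{\left(u \right)} = 0$
$L{\left(21 \right)} + K{\left(70 \right)} = 0 - 63 = -63$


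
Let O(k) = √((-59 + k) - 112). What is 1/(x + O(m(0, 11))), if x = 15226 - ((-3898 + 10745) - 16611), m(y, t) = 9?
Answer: 4165/104083377 - I*√2/69388918 ≈ 4.0016e-5 - 2.0381e-8*I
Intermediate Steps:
O(k) = √(-171 + k)
x = 24990 (x = 15226 - (6847 - 16611) = 15226 - 1*(-9764) = 15226 + 9764 = 24990)
1/(x + O(m(0, 11))) = 1/(24990 + √(-171 + 9)) = 1/(24990 + √(-162)) = 1/(24990 + 9*I*√2)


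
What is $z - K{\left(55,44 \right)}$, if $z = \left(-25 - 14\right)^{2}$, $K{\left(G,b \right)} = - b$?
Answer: $1565$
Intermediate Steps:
$z = 1521$ ($z = \left(-39\right)^{2} = 1521$)
$z - K{\left(55,44 \right)} = 1521 - \left(-1\right) 44 = 1521 - -44 = 1521 + 44 = 1565$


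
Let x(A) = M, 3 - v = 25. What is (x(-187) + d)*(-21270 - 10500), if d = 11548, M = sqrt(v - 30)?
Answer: -366879960 - 63540*I*sqrt(13) ≈ -3.6688e+8 - 2.291e+5*I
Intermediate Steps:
v = -22 (v = 3 - 1*25 = 3 - 25 = -22)
M = 2*I*sqrt(13) (M = sqrt(-22 - 30) = sqrt(-52) = 2*I*sqrt(13) ≈ 7.2111*I)
x(A) = 2*I*sqrt(13)
(x(-187) + d)*(-21270 - 10500) = (2*I*sqrt(13) + 11548)*(-21270 - 10500) = (11548 + 2*I*sqrt(13))*(-31770) = -366879960 - 63540*I*sqrt(13)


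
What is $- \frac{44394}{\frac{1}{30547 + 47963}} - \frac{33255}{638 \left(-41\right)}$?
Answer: $- \frac{91170385331265}{26158} \approx -3.4854 \cdot 10^{9}$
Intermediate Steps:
$- \frac{44394}{\frac{1}{30547 + 47963}} - \frac{33255}{638 \left(-41\right)} = - \frac{44394}{\frac{1}{78510}} - \frac{33255}{-26158} = - 44394 \frac{1}{\frac{1}{78510}} - - \frac{33255}{26158} = \left(-44394\right) 78510 + \frac{33255}{26158} = -3485372940 + \frac{33255}{26158} = - \frac{91170385331265}{26158}$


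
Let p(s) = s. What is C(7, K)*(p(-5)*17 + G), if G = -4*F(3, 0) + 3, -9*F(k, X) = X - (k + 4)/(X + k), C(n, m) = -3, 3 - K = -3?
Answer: 2242/9 ≈ 249.11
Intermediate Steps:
K = 6 (K = 3 - 1*(-3) = 3 + 3 = 6)
F(k, X) = -X/9 + (4 + k)/(9*(X + k)) (F(k, X) = -(X - (k + 4)/(X + k))/9 = -(X - (4 + k)/(X + k))/9 = -X/9 + (4 + k)/(9*(X + k)))
G = 53/27 (G = -4*(4 + 3 - 1*0² - 1*0*3)/(9*(0 + 3)) + 3 = -4*(4 + 3 - 1*0 + 0)/(9*3) + 3 = -4*(4 + 3 + 0 + 0)/(9*3) + 3 = -4*7/(9*3) + 3 = -4*7/27 + 3 = -28/27 + 3 = 53/27 ≈ 1.9630)
C(7, K)*(p(-5)*17 + G) = -3*(-5*17 + 53/27) = -3*(-85 + 53/27) = -3*(-2242/27) = 2242/9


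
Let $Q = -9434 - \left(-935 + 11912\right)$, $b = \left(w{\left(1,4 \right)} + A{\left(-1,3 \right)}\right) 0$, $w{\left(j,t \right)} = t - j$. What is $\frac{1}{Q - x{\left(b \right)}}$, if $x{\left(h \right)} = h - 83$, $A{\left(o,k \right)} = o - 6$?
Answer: $- \frac{1}{20328} \approx -4.9193 \cdot 10^{-5}$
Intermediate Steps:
$A{\left(o,k \right)} = -6 + o$ ($A{\left(o,k \right)} = o - 6 = -6 + o$)
$b = 0$ ($b = \left(\left(4 - 1\right) - 7\right) 0 = \left(3 - 7\right) 0 = \left(-4\right) 0 = 0$)
$x{\left(h \right)} = -83 + h$
$Q = -20411$ ($Q = -9434 - 10977 = -20411$)
$\frac{1}{Q - x{\left(b \right)}} = \frac{1}{-20411 - \left(-83 + 0\right)} = \frac{1}{-20411 - -83} = \frac{1}{-20411 + 83} = \frac{1}{-20328} = - \frac{1}{20328}$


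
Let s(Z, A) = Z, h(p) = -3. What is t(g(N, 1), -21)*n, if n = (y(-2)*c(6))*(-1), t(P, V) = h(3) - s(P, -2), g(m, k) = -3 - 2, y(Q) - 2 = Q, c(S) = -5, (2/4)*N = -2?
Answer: 0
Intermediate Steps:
N = -4 (N = 2*(-2) = -4)
y(Q) = 2 + Q
g(m, k) = -5
t(P, V) = -3 - P
n = 0 (n = ((2 - 2)*(-5))*(-1) = (0*(-5))*(-1) = 0*(-1) = 0)
t(g(N, 1), -21)*n = (-3 - 1*(-5))*0 = (-3 + 5)*0 = 2*0 = 0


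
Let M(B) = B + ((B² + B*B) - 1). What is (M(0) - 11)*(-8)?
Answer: 96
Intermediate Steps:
M(B) = -1 + B + 2*B² (M(B) = B + ((B² + B²) - 1) = B + (2*B² - 1) = B + (-1 + 2*B²) = -1 + B + 2*B²)
(M(0) - 11)*(-8) = ((-1 + 0 + 2*0²) - 11)*(-8) = ((-1 + 0 + 2*0) - 11)*(-8) = ((-1 + 0 + 0) - 11)*(-8) = (-1 - 11)*(-8) = -12*(-8) = 96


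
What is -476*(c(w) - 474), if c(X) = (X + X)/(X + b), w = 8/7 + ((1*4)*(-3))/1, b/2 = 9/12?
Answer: 29412040/131 ≈ 2.2452e+5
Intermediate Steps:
b = 3/2 (b = 2*(9/12) = 2*(9*(1/12)) = 2*(¾) = 3/2 ≈ 1.5000)
w = -76/7 (w = 8*(⅐) + (4*(-3))*1 = 8/7 - 12*1 = 8/7 - 12 = -76/7 ≈ -10.857)
c(X) = 2*X/(3/2 + X) (c(X) = (X + X)/(X + 3/2) = (2*X)/(3/2 + X) = 2*X/(3/2 + X))
-476*(c(w) - 474) = -476*(4*(-76/7)/(3 + 2*(-76/7)) - 474) = -476*(4*(-76/7)/(3 - 152/7) - 474) = -476*(4*(-76/7)/(-131/7) - 474) = -476*(4*(-76/7)*(-7/131) - 474) = -476*(304/131 - 474) = -476*(-61790/131) = 29412040/131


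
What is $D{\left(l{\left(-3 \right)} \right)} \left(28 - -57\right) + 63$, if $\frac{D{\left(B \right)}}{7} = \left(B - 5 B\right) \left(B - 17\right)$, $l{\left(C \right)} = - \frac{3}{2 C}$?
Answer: $19698$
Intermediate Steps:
$l{\left(C \right)} = - \frac{3}{2 C}$ ($l{\left(C \right)} = - 3 \frac{1}{2 C} = - \frac{3}{2 C}$)
$D{\left(B \right)} = - 28 B \left(-17 + B\right)$ ($D{\left(B \right)} = 7 \left(B - 5 B\right) \left(B - 17\right) = 7 - 4 B \left(-17 + B\right) = 7 \left(- 4 B \left(-17 + B\right)\right) = - 28 B \left(-17 + B\right)$)
$D{\left(l{\left(-3 \right)} \right)} \left(28 - -57\right) + 63 = 28 \left(- \frac{3}{2 \left(-3\right)}\right) \left(17 - - \frac{3}{2 \left(-3\right)}\right) \left(28 - -57\right) + 63 = 28 \left(\left(- \frac{3}{2}\right) \left(- \frac{1}{3}\right)\right) \left(17 - \left(- \frac{3}{2}\right) \left(- \frac{1}{3}\right)\right) \left(28 + 57\right) + 63 = 28 \cdot \frac{1}{2} \left(17 - \frac{1}{2}\right) 85 + 63 = 28 \cdot \frac{1}{2} \cdot \frac{33}{2} \cdot 85 + 63 = 231 \cdot 85 + 63 = 19635 + 63 = 19698$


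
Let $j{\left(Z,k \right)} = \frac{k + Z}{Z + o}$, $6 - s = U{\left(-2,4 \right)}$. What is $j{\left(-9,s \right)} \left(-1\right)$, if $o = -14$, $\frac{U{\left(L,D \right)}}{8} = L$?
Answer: $\frac{13}{23} \approx 0.56522$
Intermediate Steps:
$U{\left(L,D \right)} = 8 L$
$s = 22$ ($s = 6 - 8 \left(-2\right) = 6 - -16 = 6 + 16 = 22$)
$j{\left(Z,k \right)} = \frac{Z + k}{-14 + Z}$ ($j{\left(Z,k \right)} = \frac{k + Z}{Z - 14} = \frac{Z + k}{-14 + Z}$)
$j{\left(-9,s \right)} \left(-1\right) = \frac{-9 + 22}{-14 - 9} \left(-1\right) = \frac{1}{-23} \cdot 13 \left(-1\right) = \left(- \frac{1}{23}\right) 13 \left(-1\right) = \left(- \frac{13}{23}\right) \left(-1\right) = \frac{13}{23}$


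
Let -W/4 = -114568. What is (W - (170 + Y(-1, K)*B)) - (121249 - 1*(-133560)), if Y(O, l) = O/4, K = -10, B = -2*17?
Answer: 406569/2 ≈ 2.0328e+5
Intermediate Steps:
B = -34
W = 458272 (W = -4*(-114568) = 458272)
Y(O, l) = O/4 (Y(O, l) = O*(¼) = O/4)
(W - (170 + Y(-1, K)*B)) - (121249 - 1*(-133560)) = (458272 - (170 + ((¼)*(-1))*(-34))) - (121249 - 1*(-133560)) = (458272 - (170 - ¼*(-34))) - (121249 + 133560) = (458272 - (170 + 17/2)) - 1*254809 = (458272 - 1*357/2) - 254809 = (458272 - 357/2) - 254809 = 916187/2 - 254809 = 406569/2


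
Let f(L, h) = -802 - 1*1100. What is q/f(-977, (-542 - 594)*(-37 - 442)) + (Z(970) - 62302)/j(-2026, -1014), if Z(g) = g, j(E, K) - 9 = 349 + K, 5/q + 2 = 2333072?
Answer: 850502178910/9096873237 ≈ 93.494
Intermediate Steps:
q = 1/466614 (q = 5/(-2 + 2333072) = 5/2333070 = 5*(1/2333070) = 1/466614 ≈ 2.1431e-6)
f(L, h) = -1902 (f(L, h) = -802 - 1100 = -1902)
j(E, K) = 358 + K (j(E, K) = 9 + (349 + K) = 358 + K)
q/f(-977, (-542 - 594)*(-37 - 442)) + (Z(970) - 62302)/j(-2026, -1014) = (1/466614)/(-1902) + (970 - 62302)/(358 - 1014) = (1/466614)*(-1/1902) - 61332/(-656) = -1/887499828 - 61332*(-1/656) = -1/887499828 + 15333/164 = 850502178910/9096873237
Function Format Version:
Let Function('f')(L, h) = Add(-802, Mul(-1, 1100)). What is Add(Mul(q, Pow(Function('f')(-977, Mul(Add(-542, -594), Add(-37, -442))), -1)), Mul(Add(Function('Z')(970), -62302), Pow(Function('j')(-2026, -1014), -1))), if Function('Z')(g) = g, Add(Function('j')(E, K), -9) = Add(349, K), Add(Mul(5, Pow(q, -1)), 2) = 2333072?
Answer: Rational(850502178910, 9096873237) ≈ 93.494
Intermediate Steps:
q = Rational(1, 466614) (q = Mul(5, Pow(Add(-2, 2333072), -1)) = Mul(5, Pow(2333070, -1)) = Mul(5, Rational(1, 2333070)) = Rational(1, 466614) ≈ 2.1431e-6)
Function('f')(L, h) = -1902 (Function('f')(L, h) = Add(-802, -1100) = -1902)
Function('j')(E, K) = Add(358, K) (Function('j')(E, K) = Add(9, Add(349, K)) = Add(358, K))
Add(Mul(q, Pow(Function('f')(-977, Mul(Add(-542, -594), Add(-37, -442))), -1)), Mul(Add(Function('Z')(970), -62302), Pow(Function('j')(-2026, -1014), -1))) = Add(Mul(Rational(1, 466614), Pow(-1902, -1)), Mul(Add(970, -62302), Pow(Add(358, -1014), -1))) = Add(Mul(Rational(1, 466614), Rational(-1, 1902)), Mul(-61332, Pow(-656, -1))) = Add(Rational(-1, 887499828), Mul(-61332, Rational(-1, 656))) = Add(Rational(-1, 887499828), Rational(15333, 164)) = Rational(850502178910, 9096873237)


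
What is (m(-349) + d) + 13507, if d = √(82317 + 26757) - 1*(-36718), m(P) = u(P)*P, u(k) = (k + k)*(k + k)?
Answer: -169983971 + 7*√2226 ≈ -1.6998e+8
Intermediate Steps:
u(k) = 4*k² (u(k) = (2*k)*(2*k) = 4*k²)
m(P) = 4*P³ (m(P) = (4*P²)*P = 4*P³)
d = 36718 + 7*√2226 (d = √109074 + 36718 = 7*√2226 + 36718 = 36718 + 7*√2226 ≈ 37048.)
(m(-349) + d) + 13507 = (4*(-349)³ + (36718 + 7*√2226)) + 13507 = (4*(-42508549) + (36718 + 7*√2226)) + 13507 = (-170034196 + (36718 + 7*√2226)) + 13507 = (-169997478 + 7*√2226) + 13507 = -169983971 + 7*√2226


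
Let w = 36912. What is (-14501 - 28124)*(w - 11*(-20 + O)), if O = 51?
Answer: -1558838875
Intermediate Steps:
(-14501 - 28124)*(w - 11*(-20 + O)) = (-14501 - 28124)*(36912 - 11*(-20 + 51)) = -42625*(36912 - 11*31) = -42625*(36912 - 341) = -42625*36571 = -1558838875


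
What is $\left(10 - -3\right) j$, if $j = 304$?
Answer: $3952$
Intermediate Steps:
$\left(10 - -3\right) j = \left(10 - -3\right) 304 = \left(10 + 3\right) 304 = 13 \cdot 304 = 3952$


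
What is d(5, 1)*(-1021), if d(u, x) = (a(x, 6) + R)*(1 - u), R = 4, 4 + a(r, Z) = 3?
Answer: 12252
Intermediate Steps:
a(r, Z) = -1 (a(r, Z) = -4 + 3 = -1)
d(u, x) = 3 - 3*u (d(u, x) = (-1 + 4)*(1 - u) = 3*(1 - u) = 3 - 3*u)
d(5, 1)*(-1021) = (3 - 3*5)*(-1021) = (3 - 15)*(-1021) = -12*(-1021) = 12252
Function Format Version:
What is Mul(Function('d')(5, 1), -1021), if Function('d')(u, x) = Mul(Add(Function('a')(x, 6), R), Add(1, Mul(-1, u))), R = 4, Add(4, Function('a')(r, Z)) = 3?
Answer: 12252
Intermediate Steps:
Function('a')(r, Z) = -1 (Function('a')(r, Z) = Add(-4, 3) = -1)
Function('d')(u, x) = Add(3, Mul(-3, u)) (Function('d')(u, x) = Mul(Add(-1, 4), Add(1, Mul(-1, u))) = Mul(3, Add(1, Mul(-1, u))) = Add(3, Mul(-3, u)))
Mul(Function('d')(5, 1), -1021) = Mul(Add(3, Mul(-3, 5)), -1021) = Mul(Add(3, -15), -1021) = Mul(-12, -1021) = 12252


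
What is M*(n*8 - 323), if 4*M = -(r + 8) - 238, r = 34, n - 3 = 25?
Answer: 6930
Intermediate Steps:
n = 28 (n = 3 + 25 = 28)
M = -70 (M = (-(34 + 8) - 238)/4 = (-1*42 - 238)/4 = (-42 - 238)/4 = (¼)*(-280) = -70)
M*(n*8 - 323) = -70*(28*8 - 323) = -70*(224 - 323) = -70*(-99) = 6930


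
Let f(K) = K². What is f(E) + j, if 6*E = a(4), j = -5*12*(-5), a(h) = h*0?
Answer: 300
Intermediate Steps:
a(h) = 0
j = 300 (j = -60*(-5) = 300)
E = 0 (E = (⅙)*0 = 0)
f(E) + j = 0² + 300 = 0 + 300 = 300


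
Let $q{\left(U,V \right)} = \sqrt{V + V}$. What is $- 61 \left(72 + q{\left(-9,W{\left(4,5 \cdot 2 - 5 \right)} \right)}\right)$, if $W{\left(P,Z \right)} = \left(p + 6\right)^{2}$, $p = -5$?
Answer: $-4392 - 61 \sqrt{2} \approx -4478.3$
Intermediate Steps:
$W{\left(P,Z \right)} = 1$ ($W{\left(P,Z \right)} = \left(-5 + 6\right)^{2} = 1^{2} = 1$)
$q{\left(U,V \right)} = \sqrt{2} \sqrt{V}$ ($q{\left(U,V \right)} = \sqrt{2 V} = \sqrt{2} \sqrt{V}$)
$- 61 \left(72 + q{\left(-9,W{\left(4,5 \cdot 2 - 5 \right)} \right)}\right) = - 61 \left(72 + \sqrt{2} \sqrt{1}\right) = - 61 \left(72 + \sqrt{2} \cdot 1\right) = - 61 \left(72 + \sqrt{2}\right) = -4392 - 61 \sqrt{2}$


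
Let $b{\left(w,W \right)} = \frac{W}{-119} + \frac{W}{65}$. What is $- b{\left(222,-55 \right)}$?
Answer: $\frac{594}{1547} \approx 0.38397$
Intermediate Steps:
$b{\left(w,W \right)} = \frac{54 W}{7735}$ ($b{\left(w,W \right)} = W \left(- \frac{1}{119}\right) + W \frac{1}{65} = - \frac{W}{119} + \frac{W}{65} = \frac{54 W}{7735}$)
$- b{\left(222,-55 \right)} = - \frac{54 \left(-55\right)}{7735} = \left(-1\right) \left(- \frac{594}{1547}\right) = \frac{594}{1547}$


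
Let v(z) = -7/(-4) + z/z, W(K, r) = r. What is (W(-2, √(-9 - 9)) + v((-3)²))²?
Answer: -167/16 + 33*I*√2/2 ≈ -10.438 + 23.335*I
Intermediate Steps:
v(z) = 11/4 (v(z) = -7*(-¼) + 1 = 7/4 + 1 = 11/4)
(W(-2, √(-9 - 9)) + v((-3)²))² = (√(-9 - 9) + 11/4)² = (√(-18) + 11/4)² = (3*I*√2 + 11/4)² = (11/4 + 3*I*√2)²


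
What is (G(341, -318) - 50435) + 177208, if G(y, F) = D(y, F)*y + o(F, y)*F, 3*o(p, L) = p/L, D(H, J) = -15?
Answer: 41519086/341 ≈ 1.2176e+5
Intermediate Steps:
o(p, L) = p/(3*L) (o(p, L) = (p/L)/3 = p/(3*L))
G(y, F) = -15*y + F²/(3*y) (G(y, F) = -15*y + (F/(3*y))*F = -15*y + F²/(3*y))
(G(341, -318) - 50435) + 177208 = ((-15*341 + (⅓)*(-318)²/341) - 50435) + 177208 = ((-5115 + (⅓)*101124*(1/341)) - 50435) + 177208 = ((-5115 + 33708/341) - 50435) + 177208 = (-1710507/341 - 50435) + 177208 = -18908842/341 + 177208 = 41519086/341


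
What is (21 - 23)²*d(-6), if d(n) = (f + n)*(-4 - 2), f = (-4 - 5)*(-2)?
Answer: -288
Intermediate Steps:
f = 18 (f = -9*(-2) = 18)
d(n) = -108 - 6*n (d(n) = (18 + n)*(-4 - 2) = (18 + n)*(-6) = -108 - 6*n)
(21 - 23)²*d(-6) = (21 - 23)²*(-108 - 6*(-6)) = (-2)²*(-108 + 36) = 4*(-72) = -288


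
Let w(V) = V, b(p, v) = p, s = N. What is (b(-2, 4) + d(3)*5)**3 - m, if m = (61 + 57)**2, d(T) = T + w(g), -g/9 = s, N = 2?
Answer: -470457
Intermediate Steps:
s = 2
g = -18 (g = -9*2 = -18)
d(T) = -18 + T (d(T) = T - 18 = -18 + T)
m = 13924 (m = 118**2 = 13924)
(b(-2, 4) + d(3)*5)**3 - m = (-2 + (-18 + 3)*5)**3 - 1*13924 = (-2 - 15*5)**3 - 13924 = (-2 - 75)**3 - 13924 = (-77)**3 - 13924 = -456533 - 13924 = -470457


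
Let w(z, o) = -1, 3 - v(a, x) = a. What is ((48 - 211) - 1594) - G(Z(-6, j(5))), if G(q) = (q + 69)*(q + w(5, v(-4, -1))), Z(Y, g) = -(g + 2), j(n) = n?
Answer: -1261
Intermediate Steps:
v(a, x) = 3 - a
Z(Y, g) = -2 - g (Z(Y, g) = -(2 + g) = -2 - g)
G(q) = (-1 + q)*(69 + q) (G(q) = (q + 69)*(q - 1) = (69 + q)*(-1 + q) = (-1 + q)*(69 + q))
((48 - 211) - 1594) - G(Z(-6, j(5))) = ((48 - 211) - 1594) - (-69 + (-2 - 1*5)² + 68*(-2 - 1*5)) = (-163 - 1594) - (-69 + (-2 - 5)² + 68*(-2 - 5)) = -1757 - (-69 + (-7)² + 68*(-7)) = -1757 - (-69 + 49 - 476) = -1757 - 1*(-496) = -1757 + 496 = -1261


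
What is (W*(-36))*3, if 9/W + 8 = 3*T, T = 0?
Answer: 243/2 ≈ 121.50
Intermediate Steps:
W = -9/8 (W = 9/(-8 + 3*0) = 9/(-8 + 0) = 9/(-8) = 9*(-1/8) = -9/8 ≈ -1.1250)
(W*(-36))*3 = -9/8*(-36)*3 = (81/2)*3 = 243/2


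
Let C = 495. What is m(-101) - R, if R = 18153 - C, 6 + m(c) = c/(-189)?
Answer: -3338395/189 ≈ -17663.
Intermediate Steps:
m(c) = -6 - c/189 (m(c) = -6 + c/(-189) = -6 + c*(-1/189) = -6 - c/189)
R = 17658 (R = 18153 - 1*495 = 18153 - 495 = 17658)
m(-101) - R = (-6 - 1/189*(-101)) - 1*17658 = (-6 + 101/189) - 17658 = -1033/189 - 17658 = -3338395/189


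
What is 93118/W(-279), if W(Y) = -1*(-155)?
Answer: 93118/155 ≈ 600.76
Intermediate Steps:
W(Y) = 155
93118/W(-279) = 93118/155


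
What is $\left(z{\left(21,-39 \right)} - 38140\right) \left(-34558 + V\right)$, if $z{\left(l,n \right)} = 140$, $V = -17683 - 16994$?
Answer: $2630930000$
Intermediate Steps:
$V = -34677$
$\left(z{\left(21,-39 \right)} - 38140\right) \left(-34558 + V\right) = \left(140 - 38140\right) \left(-34558 - 34677\right) = \left(-38000\right) \left(-69235\right) = 2630930000$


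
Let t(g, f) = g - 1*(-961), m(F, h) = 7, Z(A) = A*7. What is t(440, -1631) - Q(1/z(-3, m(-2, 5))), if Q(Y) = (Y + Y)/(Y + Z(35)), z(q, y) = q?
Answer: 514168/367 ≈ 1401.0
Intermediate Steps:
Z(A) = 7*A
t(g, f) = 961 + g (t(g, f) = g + 961 = 961 + g)
Q(Y) = 2*Y/(245 + Y) (Q(Y) = (Y + Y)/(Y + 7*35) = (2*Y)/(Y + 245) = (2*Y)/(245 + Y) = 2*Y/(245 + Y))
t(440, -1631) - Q(1/z(-3, m(-2, 5))) = (961 + 440) - 2/((-3)*(245 + 1/(-3))) = 1401 - 2*(-1)/(3*(245 - ⅓)) = 1401 - 2*(-1)/(3*734/3) = 1401 - 2*(-1)*3/(3*734) = 1401 - 1*(-1/367) = 1401 + 1/367 = 514168/367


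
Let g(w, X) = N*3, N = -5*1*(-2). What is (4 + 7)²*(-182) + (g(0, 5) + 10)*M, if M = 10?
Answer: -21622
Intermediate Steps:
N = 10 (N = -5*(-2) = 10)
g(w, X) = 30 (g(w, X) = 10*3 = 30)
(4 + 7)²*(-182) + (g(0, 5) + 10)*M = (4 + 7)²*(-182) + (30 + 10)*10 = 11²*(-182) + 40*10 = 121*(-182) + 400 = -22022 + 400 = -21622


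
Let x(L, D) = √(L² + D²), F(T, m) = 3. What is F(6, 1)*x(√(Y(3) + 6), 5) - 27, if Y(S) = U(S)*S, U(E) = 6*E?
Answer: -27 + 3*√85 ≈ 0.65863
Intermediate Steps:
Y(S) = 6*S² (Y(S) = (6*S)*S = 6*S²)
x(L, D) = √(D² + L²)
F(6, 1)*x(√(Y(3) + 6), 5) - 27 = 3*√(5² + (√(6*3² + 6))²) - 27 = 3*√(25 + (√(6*9 + 6))²) - 27 = 3*√(25 + (√(54 + 6))²) - 27 = 3*√(25 + (√60)²) - 27 = 3*√(25 + (2*√15)²) - 27 = 3*√(25 + 60) - 27 = 3*√85 - 27 = -27 + 3*√85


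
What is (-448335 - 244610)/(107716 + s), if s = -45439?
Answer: -692945/62277 ≈ -11.127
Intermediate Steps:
(-448335 - 244610)/(107716 + s) = (-448335 - 244610)/(107716 - 45439) = -692945/62277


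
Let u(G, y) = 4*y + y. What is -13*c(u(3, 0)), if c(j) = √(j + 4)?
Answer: -26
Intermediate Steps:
u(G, y) = 5*y
c(j) = √(4 + j)
-13*c(u(3, 0)) = -13*√(4 + 5*0) = -13*√(4 + 0) = -13*√4 = -13*2 = -26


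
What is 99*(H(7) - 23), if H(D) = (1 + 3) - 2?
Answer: -2079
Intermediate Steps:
H(D) = 2 (H(D) = 4 - 2 = 2)
99*(H(7) - 23) = 99*(2 - 23) = 99*(-21) = -2079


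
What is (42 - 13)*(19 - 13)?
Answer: 174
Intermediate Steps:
(42 - 13)*(19 - 13) = 29*6 = 174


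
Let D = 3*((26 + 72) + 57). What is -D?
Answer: -465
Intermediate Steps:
D = 465 (D = 3*(98 + 57) = 3*155 = 465)
-D = -1*465 = -465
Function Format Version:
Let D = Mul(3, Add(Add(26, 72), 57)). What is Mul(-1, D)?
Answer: -465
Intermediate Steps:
D = 465 (D = Mul(3, Add(98, 57)) = Mul(3, 155) = 465)
Mul(-1, D) = Mul(-1, 465) = -465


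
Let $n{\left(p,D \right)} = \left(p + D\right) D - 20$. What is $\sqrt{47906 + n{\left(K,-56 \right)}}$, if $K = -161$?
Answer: $\sqrt{60038} \approx 245.03$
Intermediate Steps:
$n{\left(p,D \right)} = -20 + D \left(D + p\right)$ ($n{\left(p,D \right)} = \left(D + p\right) D - 20 = D \left(D + p\right) - 20 = -20 + D \left(D + p\right)$)
$\sqrt{47906 + n{\left(K,-56 \right)}} = \sqrt{47906 - \left(-8996 - 3136\right)} = \sqrt{47906 + \left(-20 + 3136 + 9016\right)} = \sqrt{47906 + 12132} = \sqrt{60038}$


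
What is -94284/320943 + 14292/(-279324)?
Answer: -286321309/830065579 ≈ -0.34494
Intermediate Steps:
-94284/320943 + 14292/(-279324) = -94284*1/320943 + 14292*(-1/279324) = -31428/106981 - 397/7759 = -286321309/830065579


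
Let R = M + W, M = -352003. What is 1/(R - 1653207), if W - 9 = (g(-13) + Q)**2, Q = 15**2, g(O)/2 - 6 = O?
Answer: -1/1960680 ≈ -5.1003e-7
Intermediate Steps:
g(O) = 12 + 2*O
Q = 225
W = 44530 (W = 9 + ((12 + 2*(-13)) + 225)**2 = 9 + ((12 - 26) + 225)**2 = 9 + (-14 + 225)**2 = 9 + 211**2 = 9 + 44521 = 44530)
R = -307473 (R = -352003 + 44530 = -307473)
1/(R - 1653207) = 1/(-307473 - 1653207) = 1/(-1960680) = -1/1960680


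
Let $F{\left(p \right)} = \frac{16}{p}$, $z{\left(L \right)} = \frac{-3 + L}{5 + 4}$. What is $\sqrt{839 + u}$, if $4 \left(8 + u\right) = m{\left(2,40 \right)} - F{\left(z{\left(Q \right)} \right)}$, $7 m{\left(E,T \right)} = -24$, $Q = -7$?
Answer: $\frac{\sqrt{1021335}}{35} \approx 28.875$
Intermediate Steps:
$m{\left(E,T \right)} = - \frac{24}{7}$ ($m{\left(E,T \right)} = \frac{1}{7} \left(-24\right) = - \frac{24}{7}$)
$z{\left(L \right)} = - \frac{1}{3} + \frac{L}{9}$ ($z{\left(L \right)} = \frac{-3 + L}{9} = \left(-3 + L\right) \frac{1}{9} = - \frac{1}{3} + \frac{L}{9}$)
$u = - \frac{184}{35}$ ($u = -8 + \frac{- \frac{24}{7} - \frac{16}{- \frac{1}{3} + \frac{1}{9} \left(-7\right)}}{4} = -8 + \frac{- \frac{24}{7} - \frac{16}{- \frac{1}{3} - \frac{7}{9}}}{4} = -8 + \frac{- \frac{24}{7} - \frac{16}{- \frac{10}{9}}}{4} = -8 + \frac{- \frac{24}{7} - 16 \left(- \frac{9}{10}\right)}{4} = -8 + \frac{- \frac{24}{7} - - \frac{72}{5}}{4} = -8 + \frac{- \frac{24}{7} + \frac{72}{5}}{4} = -8 + \frac{1}{4} \cdot \frac{384}{35} = -8 + \frac{96}{35} = - \frac{184}{35} \approx -5.2571$)
$\sqrt{839 + u} = \sqrt{839 - \frac{184}{35}} = \sqrt{\frac{29181}{35}} = \frac{\sqrt{1021335}}{35}$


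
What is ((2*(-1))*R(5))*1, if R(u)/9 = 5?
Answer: -90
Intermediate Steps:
R(u) = 45 (R(u) = 9*5 = 45)
((2*(-1))*R(5))*1 = ((2*(-1))*45)*1 = -2*45*1 = -90*1 = -90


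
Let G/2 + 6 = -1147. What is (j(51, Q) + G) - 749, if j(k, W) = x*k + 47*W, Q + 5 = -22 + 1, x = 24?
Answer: -3053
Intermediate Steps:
G = -2306 (G = -12 + 2*(-1147) = -12 - 2294 = -2306)
Q = -26 (Q = -5 + (-22 + 1) = -5 - 21 = -26)
j(k, W) = 24*k + 47*W
(j(51, Q) + G) - 749 = ((24*51 + 47*(-26)) - 2306) - 749 = ((1224 - 1222) - 2306) - 749 = (2 - 2306) - 749 = -2304 - 749 = -3053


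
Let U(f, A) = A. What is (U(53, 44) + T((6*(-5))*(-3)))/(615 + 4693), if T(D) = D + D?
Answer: 56/1327 ≈ 0.042200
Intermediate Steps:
T(D) = 2*D
(U(53, 44) + T((6*(-5))*(-3)))/(615 + 4693) = (44 + 2*((6*(-5))*(-3)))/(615 + 4693) = (44 + 2*(-30*(-3)))/5308 = (44 + 2*90)*(1/5308) = (44 + 180)*(1/5308) = 224*(1/5308) = 56/1327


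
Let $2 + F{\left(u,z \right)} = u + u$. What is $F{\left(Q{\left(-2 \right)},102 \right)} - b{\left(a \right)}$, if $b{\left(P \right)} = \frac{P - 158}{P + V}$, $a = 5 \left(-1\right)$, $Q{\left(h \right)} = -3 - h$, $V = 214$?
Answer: $- \frac{673}{209} \approx -3.2201$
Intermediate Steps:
$F{\left(u,z \right)} = -2 + 2 u$ ($F{\left(u,z \right)} = -2 + \left(u + u\right) = -2 + 2 u$)
$a = -5$
$b{\left(P \right)} = \frac{-158 + P}{214 + P}$ ($b{\left(P \right)} = \frac{P - 158}{P + 214} = \frac{-158 + P}{214 + P}$)
$F{\left(Q{\left(-2 \right)},102 \right)} - b{\left(a \right)} = \left(-2 + 2 \left(-3 - -2\right)\right) - \frac{-158 - 5}{214 - 5} = \left(-2 + 2 \left(-3 + 2\right)\right) - \frac{1}{209} \left(-163\right) = \left(-2 + 2 \left(-1\right)\right) - \frac{1}{209} \left(-163\right) = \left(-2 - 2\right) - - \frac{163}{209} = -4 + \frac{163}{209} = - \frac{673}{209}$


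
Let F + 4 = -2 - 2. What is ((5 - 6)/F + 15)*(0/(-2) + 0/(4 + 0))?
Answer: 0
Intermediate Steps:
F = -8 (F = -4 + (-2 - 2) = -4 - 4 = -8)
((5 - 6)/F + 15)*(0/(-2) + 0/(4 + 0)) = ((5 - 6)/(-8) + 15)*(0/(-2) + 0/(4 + 0)) = (-1*(-⅛) + 15)*(0*(-½) + 0/4) = (⅛ + 15)*(0 + 0*(¼)) = 121*(0 + 0)/8 = (121/8)*0 = 0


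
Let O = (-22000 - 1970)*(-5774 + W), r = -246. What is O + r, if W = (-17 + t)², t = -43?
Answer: 52110534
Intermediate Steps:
W = 3600 (W = (-17 - 43)² = (-60)² = 3600)
O = 52110780 (O = (-22000 - 1970)*(-5774 + 3600) = -23970*(-2174) = 52110780)
O + r = 52110780 - 246 = 52110534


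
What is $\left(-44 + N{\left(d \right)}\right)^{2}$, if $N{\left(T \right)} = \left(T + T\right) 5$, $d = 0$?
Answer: $1936$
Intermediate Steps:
$N{\left(T \right)} = 10 T$ ($N{\left(T \right)} = 2 T 5 = 10 T$)
$\left(-44 + N{\left(d \right)}\right)^{2} = \left(-44 + 10 \cdot 0\right)^{2} = \left(-44 + 0\right)^{2} = \left(-44\right)^{2} = 1936$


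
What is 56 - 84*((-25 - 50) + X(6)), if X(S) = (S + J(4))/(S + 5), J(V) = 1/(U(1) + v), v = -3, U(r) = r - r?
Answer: 69440/11 ≈ 6312.7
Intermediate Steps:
U(r) = 0
J(V) = -⅓ (J(V) = 1/(0 - 3) = 1/(-3) = -⅓)
X(S) = (-⅓ + S)/(5 + S) (X(S) = (S - ⅓)/(S + 5) = (-⅓ + S)/(5 + S))
56 - 84*((-25 - 50) + X(6)) = 56 - 84*((-25 - 50) + (-⅓ + 6)/(5 + 6)) = 56 - 84*(-75 + (17/3)/11) = 56 - 84*(-75 + (1/11)*(17/3)) = 56 - 84*(-75 + 17/33) = 56 - 84*(-2458/33) = 56 + 68824/11 = 69440/11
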